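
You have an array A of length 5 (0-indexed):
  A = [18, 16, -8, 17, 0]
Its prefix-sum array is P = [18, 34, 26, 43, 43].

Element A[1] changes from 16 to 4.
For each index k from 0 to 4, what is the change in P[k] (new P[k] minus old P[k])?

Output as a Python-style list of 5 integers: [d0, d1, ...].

Element change: A[1] 16 -> 4, delta = -12
For k < 1: P[k] unchanged, delta_P[k] = 0
For k >= 1: P[k] shifts by exactly -12
Delta array: [0, -12, -12, -12, -12]

Answer: [0, -12, -12, -12, -12]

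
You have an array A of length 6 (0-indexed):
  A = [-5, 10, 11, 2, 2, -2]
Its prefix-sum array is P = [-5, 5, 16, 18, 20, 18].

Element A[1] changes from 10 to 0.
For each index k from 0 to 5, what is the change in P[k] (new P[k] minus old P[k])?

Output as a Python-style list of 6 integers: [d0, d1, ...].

Element change: A[1] 10 -> 0, delta = -10
For k < 1: P[k] unchanged, delta_P[k] = 0
For k >= 1: P[k] shifts by exactly -10
Delta array: [0, -10, -10, -10, -10, -10]

Answer: [0, -10, -10, -10, -10, -10]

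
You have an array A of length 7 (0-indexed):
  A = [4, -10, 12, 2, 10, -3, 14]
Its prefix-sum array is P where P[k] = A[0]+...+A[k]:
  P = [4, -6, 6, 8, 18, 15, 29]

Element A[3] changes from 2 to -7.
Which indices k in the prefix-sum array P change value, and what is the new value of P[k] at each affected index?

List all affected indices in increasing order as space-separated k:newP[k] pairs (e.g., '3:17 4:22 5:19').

Answer: 3:-1 4:9 5:6 6:20

Derivation:
P[k] = A[0] + ... + A[k]
P[k] includes A[3] iff k >= 3
Affected indices: 3, 4, ..., 6; delta = -9
  P[3]: 8 + -9 = -1
  P[4]: 18 + -9 = 9
  P[5]: 15 + -9 = 6
  P[6]: 29 + -9 = 20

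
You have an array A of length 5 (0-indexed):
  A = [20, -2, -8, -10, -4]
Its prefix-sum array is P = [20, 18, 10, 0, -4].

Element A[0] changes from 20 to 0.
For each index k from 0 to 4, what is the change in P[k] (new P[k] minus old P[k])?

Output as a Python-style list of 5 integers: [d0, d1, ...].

Answer: [-20, -20, -20, -20, -20]

Derivation:
Element change: A[0] 20 -> 0, delta = -20
For k < 0: P[k] unchanged, delta_P[k] = 0
For k >= 0: P[k] shifts by exactly -20
Delta array: [-20, -20, -20, -20, -20]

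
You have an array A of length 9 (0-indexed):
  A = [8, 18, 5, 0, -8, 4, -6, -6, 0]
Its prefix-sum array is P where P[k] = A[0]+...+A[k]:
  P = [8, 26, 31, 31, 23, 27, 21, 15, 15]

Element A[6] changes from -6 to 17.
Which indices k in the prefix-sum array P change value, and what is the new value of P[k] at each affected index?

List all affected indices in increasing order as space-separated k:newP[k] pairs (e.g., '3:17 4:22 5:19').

P[k] = A[0] + ... + A[k]
P[k] includes A[6] iff k >= 6
Affected indices: 6, 7, ..., 8; delta = 23
  P[6]: 21 + 23 = 44
  P[7]: 15 + 23 = 38
  P[8]: 15 + 23 = 38

Answer: 6:44 7:38 8:38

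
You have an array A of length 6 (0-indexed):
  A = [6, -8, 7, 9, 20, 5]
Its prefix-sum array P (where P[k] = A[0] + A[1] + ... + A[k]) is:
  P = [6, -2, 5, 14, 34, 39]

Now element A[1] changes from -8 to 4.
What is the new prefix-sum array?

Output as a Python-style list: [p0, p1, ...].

Change: A[1] -8 -> 4, delta = 12
P[k] for k < 1: unchanged (A[1] not included)
P[k] for k >= 1: shift by delta = 12
  P[0] = 6 + 0 = 6
  P[1] = -2 + 12 = 10
  P[2] = 5 + 12 = 17
  P[3] = 14 + 12 = 26
  P[4] = 34 + 12 = 46
  P[5] = 39 + 12 = 51

Answer: [6, 10, 17, 26, 46, 51]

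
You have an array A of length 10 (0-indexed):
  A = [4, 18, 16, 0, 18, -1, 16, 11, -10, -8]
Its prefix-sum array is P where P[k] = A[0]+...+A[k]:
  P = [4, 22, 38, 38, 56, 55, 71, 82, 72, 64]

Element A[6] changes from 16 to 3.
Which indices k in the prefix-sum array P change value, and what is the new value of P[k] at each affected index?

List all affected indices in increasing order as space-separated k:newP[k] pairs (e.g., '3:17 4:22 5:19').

Answer: 6:58 7:69 8:59 9:51

Derivation:
P[k] = A[0] + ... + A[k]
P[k] includes A[6] iff k >= 6
Affected indices: 6, 7, ..., 9; delta = -13
  P[6]: 71 + -13 = 58
  P[7]: 82 + -13 = 69
  P[8]: 72 + -13 = 59
  P[9]: 64 + -13 = 51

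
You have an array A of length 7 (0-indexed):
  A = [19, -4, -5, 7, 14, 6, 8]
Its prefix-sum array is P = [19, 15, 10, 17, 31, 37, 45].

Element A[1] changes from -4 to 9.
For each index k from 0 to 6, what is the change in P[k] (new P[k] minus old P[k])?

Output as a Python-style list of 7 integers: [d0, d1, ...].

Element change: A[1] -4 -> 9, delta = 13
For k < 1: P[k] unchanged, delta_P[k] = 0
For k >= 1: P[k] shifts by exactly 13
Delta array: [0, 13, 13, 13, 13, 13, 13]

Answer: [0, 13, 13, 13, 13, 13, 13]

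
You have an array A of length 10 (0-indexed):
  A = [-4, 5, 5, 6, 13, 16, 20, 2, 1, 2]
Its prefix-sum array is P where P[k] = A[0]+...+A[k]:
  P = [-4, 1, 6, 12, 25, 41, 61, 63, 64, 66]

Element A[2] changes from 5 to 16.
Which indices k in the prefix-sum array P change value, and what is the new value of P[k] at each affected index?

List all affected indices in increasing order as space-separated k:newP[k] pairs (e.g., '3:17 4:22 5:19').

P[k] = A[0] + ... + A[k]
P[k] includes A[2] iff k >= 2
Affected indices: 2, 3, ..., 9; delta = 11
  P[2]: 6 + 11 = 17
  P[3]: 12 + 11 = 23
  P[4]: 25 + 11 = 36
  P[5]: 41 + 11 = 52
  P[6]: 61 + 11 = 72
  P[7]: 63 + 11 = 74
  P[8]: 64 + 11 = 75
  P[9]: 66 + 11 = 77

Answer: 2:17 3:23 4:36 5:52 6:72 7:74 8:75 9:77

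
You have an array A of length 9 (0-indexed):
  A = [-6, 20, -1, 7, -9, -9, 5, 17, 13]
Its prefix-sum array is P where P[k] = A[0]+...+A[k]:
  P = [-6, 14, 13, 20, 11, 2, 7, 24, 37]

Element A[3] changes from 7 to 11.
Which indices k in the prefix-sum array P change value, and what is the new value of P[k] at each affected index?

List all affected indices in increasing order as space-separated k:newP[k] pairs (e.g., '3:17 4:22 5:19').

Answer: 3:24 4:15 5:6 6:11 7:28 8:41

Derivation:
P[k] = A[0] + ... + A[k]
P[k] includes A[3] iff k >= 3
Affected indices: 3, 4, ..., 8; delta = 4
  P[3]: 20 + 4 = 24
  P[4]: 11 + 4 = 15
  P[5]: 2 + 4 = 6
  P[6]: 7 + 4 = 11
  P[7]: 24 + 4 = 28
  P[8]: 37 + 4 = 41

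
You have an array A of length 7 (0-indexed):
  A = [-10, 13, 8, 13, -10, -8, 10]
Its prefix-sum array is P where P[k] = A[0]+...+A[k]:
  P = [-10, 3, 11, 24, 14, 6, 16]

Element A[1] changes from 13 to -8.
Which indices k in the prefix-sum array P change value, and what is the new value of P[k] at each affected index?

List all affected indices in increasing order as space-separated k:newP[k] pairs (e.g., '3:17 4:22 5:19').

P[k] = A[0] + ... + A[k]
P[k] includes A[1] iff k >= 1
Affected indices: 1, 2, ..., 6; delta = -21
  P[1]: 3 + -21 = -18
  P[2]: 11 + -21 = -10
  P[3]: 24 + -21 = 3
  P[4]: 14 + -21 = -7
  P[5]: 6 + -21 = -15
  P[6]: 16 + -21 = -5

Answer: 1:-18 2:-10 3:3 4:-7 5:-15 6:-5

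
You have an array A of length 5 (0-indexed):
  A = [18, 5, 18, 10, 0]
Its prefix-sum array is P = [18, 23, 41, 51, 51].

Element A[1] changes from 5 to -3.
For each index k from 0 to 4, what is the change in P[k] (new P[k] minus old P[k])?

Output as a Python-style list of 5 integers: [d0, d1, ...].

Element change: A[1] 5 -> -3, delta = -8
For k < 1: P[k] unchanged, delta_P[k] = 0
For k >= 1: P[k] shifts by exactly -8
Delta array: [0, -8, -8, -8, -8]

Answer: [0, -8, -8, -8, -8]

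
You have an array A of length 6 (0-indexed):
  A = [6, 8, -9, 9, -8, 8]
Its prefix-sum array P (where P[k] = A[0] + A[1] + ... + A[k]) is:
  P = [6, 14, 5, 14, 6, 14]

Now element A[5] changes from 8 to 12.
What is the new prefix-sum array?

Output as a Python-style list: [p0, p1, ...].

Change: A[5] 8 -> 12, delta = 4
P[k] for k < 5: unchanged (A[5] not included)
P[k] for k >= 5: shift by delta = 4
  P[0] = 6 + 0 = 6
  P[1] = 14 + 0 = 14
  P[2] = 5 + 0 = 5
  P[3] = 14 + 0 = 14
  P[4] = 6 + 0 = 6
  P[5] = 14 + 4 = 18

Answer: [6, 14, 5, 14, 6, 18]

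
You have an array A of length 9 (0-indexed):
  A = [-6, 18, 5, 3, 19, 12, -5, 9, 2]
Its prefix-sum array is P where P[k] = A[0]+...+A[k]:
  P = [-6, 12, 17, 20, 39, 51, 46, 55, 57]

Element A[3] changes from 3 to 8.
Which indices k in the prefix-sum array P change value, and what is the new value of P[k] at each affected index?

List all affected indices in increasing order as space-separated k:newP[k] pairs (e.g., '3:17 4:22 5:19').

Answer: 3:25 4:44 5:56 6:51 7:60 8:62

Derivation:
P[k] = A[0] + ... + A[k]
P[k] includes A[3] iff k >= 3
Affected indices: 3, 4, ..., 8; delta = 5
  P[3]: 20 + 5 = 25
  P[4]: 39 + 5 = 44
  P[5]: 51 + 5 = 56
  P[6]: 46 + 5 = 51
  P[7]: 55 + 5 = 60
  P[8]: 57 + 5 = 62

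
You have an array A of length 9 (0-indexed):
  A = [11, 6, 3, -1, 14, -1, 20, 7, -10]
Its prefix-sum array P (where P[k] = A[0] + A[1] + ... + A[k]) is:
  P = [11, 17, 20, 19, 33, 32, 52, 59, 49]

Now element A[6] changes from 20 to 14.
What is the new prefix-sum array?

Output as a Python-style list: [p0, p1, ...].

Change: A[6] 20 -> 14, delta = -6
P[k] for k < 6: unchanged (A[6] not included)
P[k] for k >= 6: shift by delta = -6
  P[0] = 11 + 0 = 11
  P[1] = 17 + 0 = 17
  P[2] = 20 + 0 = 20
  P[3] = 19 + 0 = 19
  P[4] = 33 + 0 = 33
  P[5] = 32 + 0 = 32
  P[6] = 52 + -6 = 46
  P[7] = 59 + -6 = 53
  P[8] = 49 + -6 = 43

Answer: [11, 17, 20, 19, 33, 32, 46, 53, 43]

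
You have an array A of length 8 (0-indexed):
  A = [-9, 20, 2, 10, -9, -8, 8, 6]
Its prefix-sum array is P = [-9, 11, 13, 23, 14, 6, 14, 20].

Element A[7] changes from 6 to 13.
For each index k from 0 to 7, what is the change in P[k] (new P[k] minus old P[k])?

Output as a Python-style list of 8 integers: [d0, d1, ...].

Element change: A[7] 6 -> 13, delta = 7
For k < 7: P[k] unchanged, delta_P[k] = 0
For k >= 7: P[k] shifts by exactly 7
Delta array: [0, 0, 0, 0, 0, 0, 0, 7]

Answer: [0, 0, 0, 0, 0, 0, 0, 7]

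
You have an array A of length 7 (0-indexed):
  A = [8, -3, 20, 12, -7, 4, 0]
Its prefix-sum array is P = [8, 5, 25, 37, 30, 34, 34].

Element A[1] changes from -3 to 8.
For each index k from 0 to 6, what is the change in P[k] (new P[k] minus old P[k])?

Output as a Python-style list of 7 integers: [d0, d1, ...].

Element change: A[1] -3 -> 8, delta = 11
For k < 1: P[k] unchanged, delta_P[k] = 0
For k >= 1: P[k] shifts by exactly 11
Delta array: [0, 11, 11, 11, 11, 11, 11]

Answer: [0, 11, 11, 11, 11, 11, 11]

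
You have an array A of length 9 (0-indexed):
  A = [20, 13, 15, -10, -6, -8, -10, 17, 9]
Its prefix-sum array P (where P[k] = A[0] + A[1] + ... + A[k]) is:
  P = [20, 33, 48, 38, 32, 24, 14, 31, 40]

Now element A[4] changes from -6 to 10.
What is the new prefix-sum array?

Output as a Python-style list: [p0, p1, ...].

Answer: [20, 33, 48, 38, 48, 40, 30, 47, 56]

Derivation:
Change: A[4] -6 -> 10, delta = 16
P[k] for k < 4: unchanged (A[4] not included)
P[k] for k >= 4: shift by delta = 16
  P[0] = 20 + 0 = 20
  P[1] = 33 + 0 = 33
  P[2] = 48 + 0 = 48
  P[3] = 38 + 0 = 38
  P[4] = 32 + 16 = 48
  P[5] = 24 + 16 = 40
  P[6] = 14 + 16 = 30
  P[7] = 31 + 16 = 47
  P[8] = 40 + 16 = 56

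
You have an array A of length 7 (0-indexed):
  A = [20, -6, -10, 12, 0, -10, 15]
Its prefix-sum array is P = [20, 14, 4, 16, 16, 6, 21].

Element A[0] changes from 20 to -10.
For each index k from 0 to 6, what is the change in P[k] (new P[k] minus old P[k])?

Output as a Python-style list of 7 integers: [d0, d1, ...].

Element change: A[0] 20 -> -10, delta = -30
For k < 0: P[k] unchanged, delta_P[k] = 0
For k >= 0: P[k] shifts by exactly -30
Delta array: [-30, -30, -30, -30, -30, -30, -30]

Answer: [-30, -30, -30, -30, -30, -30, -30]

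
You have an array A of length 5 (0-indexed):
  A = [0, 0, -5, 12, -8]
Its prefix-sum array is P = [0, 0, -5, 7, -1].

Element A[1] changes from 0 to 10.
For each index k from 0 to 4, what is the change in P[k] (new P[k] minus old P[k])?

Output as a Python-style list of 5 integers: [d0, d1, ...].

Element change: A[1] 0 -> 10, delta = 10
For k < 1: P[k] unchanged, delta_P[k] = 0
For k >= 1: P[k] shifts by exactly 10
Delta array: [0, 10, 10, 10, 10]

Answer: [0, 10, 10, 10, 10]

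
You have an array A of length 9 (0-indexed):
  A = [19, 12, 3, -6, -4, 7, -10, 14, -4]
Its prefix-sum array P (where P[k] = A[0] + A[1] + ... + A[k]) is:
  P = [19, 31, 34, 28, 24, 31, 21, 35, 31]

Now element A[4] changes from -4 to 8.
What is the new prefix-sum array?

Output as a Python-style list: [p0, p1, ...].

Change: A[4] -4 -> 8, delta = 12
P[k] for k < 4: unchanged (A[4] not included)
P[k] for k >= 4: shift by delta = 12
  P[0] = 19 + 0 = 19
  P[1] = 31 + 0 = 31
  P[2] = 34 + 0 = 34
  P[3] = 28 + 0 = 28
  P[4] = 24 + 12 = 36
  P[5] = 31 + 12 = 43
  P[6] = 21 + 12 = 33
  P[7] = 35 + 12 = 47
  P[8] = 31 + 12 = 43

Answer: [19, 31, 34, 28, 36, 43, 33, 47, 43]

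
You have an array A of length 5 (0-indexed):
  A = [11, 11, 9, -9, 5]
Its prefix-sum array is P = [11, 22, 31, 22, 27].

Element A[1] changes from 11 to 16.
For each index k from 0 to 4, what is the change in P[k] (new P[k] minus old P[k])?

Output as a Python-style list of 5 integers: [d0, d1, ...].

Element change: A[1] 11 -> 16, delta = 5
For k < 1: P[k] unchanged, delta_P[k] = 0
For k >= 1: P[k] shifts by exactly 5
Delta array: [0, 5, 5, 5, 5]

Answer: [0, 5, 5, 5, 5]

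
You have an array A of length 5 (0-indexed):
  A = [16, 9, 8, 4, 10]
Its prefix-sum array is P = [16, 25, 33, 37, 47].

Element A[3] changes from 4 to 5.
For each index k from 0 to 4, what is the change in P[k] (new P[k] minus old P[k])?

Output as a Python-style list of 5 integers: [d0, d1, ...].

Answer: [0, 0, 0, 1, 1]

Derivation:
Element change: A[3] 4 -> 5, delta = 1
For k < 3: P[k] unchanged, delta_P[k] = 0
For k >= 3: P[k] shifts by exactly 1
Delta array: [0, 0, 0, 1, 1]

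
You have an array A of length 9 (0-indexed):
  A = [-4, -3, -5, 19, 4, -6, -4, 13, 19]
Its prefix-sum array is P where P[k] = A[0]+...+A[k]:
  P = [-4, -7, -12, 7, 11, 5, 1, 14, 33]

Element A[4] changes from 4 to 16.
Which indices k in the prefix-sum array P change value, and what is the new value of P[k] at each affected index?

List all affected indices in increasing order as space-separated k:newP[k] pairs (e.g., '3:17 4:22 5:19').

P[k] = A[0] + ... + A[k]
P[k] includes A[4] iff k >= 4
Affected indices: 4, 5, ..., 8; delta = 12
  P[4]: 11 + 12 = 23
  P[5]: 5 + 12 = 17
  P[6]: 1 + 12 = 13
  P[7]: 14 + 12 = 26
  P[8]: 33 + 12 = 45

Answer: 4:23 5:17 6:13 7:26 8:45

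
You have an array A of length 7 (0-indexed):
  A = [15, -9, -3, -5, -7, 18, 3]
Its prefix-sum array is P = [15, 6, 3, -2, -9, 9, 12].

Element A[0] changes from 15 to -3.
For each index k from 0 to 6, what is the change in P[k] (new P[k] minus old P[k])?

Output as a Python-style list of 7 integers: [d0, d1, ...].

Answer: [-18, -18, -18, -18, -18, -18, -18]

Derivation:
Element change: A[0] 15 -> -3, delta = -18
For k < 0: P[k] unchanged, delta_P[k] = 0
For k >= 0: P[k] shifts by exactly -18
Delta array: [-18, -18, -18, -18, -18, -18, -18]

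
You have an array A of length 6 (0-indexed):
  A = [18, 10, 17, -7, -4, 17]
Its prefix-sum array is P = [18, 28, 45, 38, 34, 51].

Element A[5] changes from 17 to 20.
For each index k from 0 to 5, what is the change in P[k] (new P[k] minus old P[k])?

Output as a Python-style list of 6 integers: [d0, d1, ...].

Element change: A[5] 17 -> 20, delta = 3
For k < 5: P[k] unchanged, delta_P[k] = 0
For k >= 5: P[k] shifts by exactly 3
Delta array: [0, 0, 0, 0, 0, 3]

Answer: [0, 0, 0, 0, 0, 3]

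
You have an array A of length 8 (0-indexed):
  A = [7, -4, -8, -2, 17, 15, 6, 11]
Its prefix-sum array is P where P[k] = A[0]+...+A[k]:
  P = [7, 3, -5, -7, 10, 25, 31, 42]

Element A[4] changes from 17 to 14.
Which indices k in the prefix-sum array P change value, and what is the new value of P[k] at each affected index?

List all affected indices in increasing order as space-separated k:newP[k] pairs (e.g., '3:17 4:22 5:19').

Answer: 4:7 5:22 6:28 7:39

Derivation:
P[k] = A[0] + ... + A[k]
P[k] includes A[4] iff k >= 4
Affected indices: 4, 5, ..., 7; delta = -3
  P[4]: 10 + -3 = 7
  P[5]: 25 + -3 = 22
  P[6]: 31 + -3 = 28
  P[7]: 42 + -3 = 39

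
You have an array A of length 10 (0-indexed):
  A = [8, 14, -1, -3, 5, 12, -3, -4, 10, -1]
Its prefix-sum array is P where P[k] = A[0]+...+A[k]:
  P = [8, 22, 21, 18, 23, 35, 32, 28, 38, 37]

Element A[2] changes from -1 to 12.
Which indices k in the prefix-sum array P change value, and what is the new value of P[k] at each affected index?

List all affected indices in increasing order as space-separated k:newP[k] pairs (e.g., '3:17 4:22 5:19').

Answer: 2:34 3:31 4:36 5:48 6:45 7:41 8:51 9:50

Derivation:
P[k] = A[0] + ... + A[k]
P[k] includes A[2] iff k >= 2
Affected indices: 2, 3, ..., 9; delta = 13
  P[2]: 21 + 13 = 34
  P[3]: 18 + 13 = 31
  P[4]: 23 + 13 = 36
  P[5]: 35 + 13 = 48
  P[6]: 32 + 13 = 45
  P[7]: 28 + 13 = 41
  P[8]: 38 + 13 = 51
  P[9]: 37 + 13 = 50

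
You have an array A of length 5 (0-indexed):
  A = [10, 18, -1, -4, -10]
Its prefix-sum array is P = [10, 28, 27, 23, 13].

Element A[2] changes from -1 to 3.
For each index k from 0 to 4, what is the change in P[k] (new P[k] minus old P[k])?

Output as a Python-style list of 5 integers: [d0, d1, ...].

Answer: [0, 0, 4, 4, 4]

Derivation:
Element change: A[2] -1 -> 3, delta = 4
For k < 2: P[k] unchanged, delta_P[k] = 0
For k >= 2: P[k] shifts by exactly 4
Delta array: [0, 0, 4, 4, 4]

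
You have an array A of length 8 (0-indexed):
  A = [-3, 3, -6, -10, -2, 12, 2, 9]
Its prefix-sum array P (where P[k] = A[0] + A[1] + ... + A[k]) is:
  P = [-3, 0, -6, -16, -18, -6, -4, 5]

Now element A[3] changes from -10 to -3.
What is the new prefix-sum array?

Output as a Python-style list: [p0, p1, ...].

Answer: [-3, 0, -6, -9, -11, 1, 3, 12]

Derivation:
Change: A[3] -10 -> -3, delta = 7
P[k] for k < 3: unchanged (A[3] not included)
P[k] for k >= 3: shift by delta = 7
  P[0] = -3 + 0 = -3
  P[1] = 0 + 0 = 0
  P[2] = -6 + 0 = -6
  P[3] = -16 + 7 = -9
  P[4] = -18 + 7 = -11
  P[5] = -6 + 7 = 1
  P[6] = -4 + 7 = 3
  P[7] = 5 + 7 = 12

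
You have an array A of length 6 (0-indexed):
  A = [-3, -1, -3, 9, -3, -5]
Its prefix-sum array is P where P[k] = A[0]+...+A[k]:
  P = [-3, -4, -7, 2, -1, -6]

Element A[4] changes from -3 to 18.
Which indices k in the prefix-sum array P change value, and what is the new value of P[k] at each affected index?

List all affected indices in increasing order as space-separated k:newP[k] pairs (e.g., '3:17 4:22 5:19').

Answer: 4:20 5:15

Derivation:
P[k] = A[0] + ... + A[k]
P[k] includes A[4] iff k >= 4
Affected indices: 4, 5, ..., 5; delta = 21
  P[4]: -1 + 21 = 20
  P[5]: -6 + 21 = 15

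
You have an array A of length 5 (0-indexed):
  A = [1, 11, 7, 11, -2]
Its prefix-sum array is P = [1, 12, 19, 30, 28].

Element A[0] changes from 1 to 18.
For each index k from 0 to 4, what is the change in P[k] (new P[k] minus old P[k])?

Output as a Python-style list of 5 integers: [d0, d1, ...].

Answer: [17, 17, 17, 17, 17]

Derivation:
Element change: A[0] 1 -> 18, delta = 17
For k < 0: P[k] unchanged, delta_P[k] = 0
For k >= 0: P[k] shifts by exactly 17
Delta array: [17, 17, 17, 17, 17]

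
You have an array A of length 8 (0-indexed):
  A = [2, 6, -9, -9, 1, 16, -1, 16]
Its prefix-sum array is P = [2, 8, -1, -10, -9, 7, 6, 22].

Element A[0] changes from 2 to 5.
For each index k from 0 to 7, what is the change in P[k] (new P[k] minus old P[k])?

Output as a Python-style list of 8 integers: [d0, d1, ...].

Answer: [3, 3, 3, 3, 3, 3, 3, 3]

Derivation:
Element change: A[0] 2 -> 5, delta = 3
For k < 0: P[k] unchanged, delta_P[k] = 0
For k >= 0: P[k] shifts by exactly 3
Delta array: [3, 3, 3, 3, 3, 3, 3, 3]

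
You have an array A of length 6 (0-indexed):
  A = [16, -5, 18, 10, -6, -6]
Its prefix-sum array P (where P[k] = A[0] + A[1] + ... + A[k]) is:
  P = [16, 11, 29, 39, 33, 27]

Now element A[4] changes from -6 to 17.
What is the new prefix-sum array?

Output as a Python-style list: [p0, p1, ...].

Change: A[4] -6 -> 17, delta = 23
P[k] for k < 4: unchanged (A[4] not included)
P[k] for k >= 4: shift by delta = 23
  P[0] = 16 + 0 = 16
  P[1] = 11 + 0 = 11
  P[2] = 29 + 0 = 29
  P[3] = 39 + 0 = 39
  P[4] = 33 + 23 = 56
  P[5] = 27 + 23 = 50

Answer: [16, 11, 29, 39, 56, 50]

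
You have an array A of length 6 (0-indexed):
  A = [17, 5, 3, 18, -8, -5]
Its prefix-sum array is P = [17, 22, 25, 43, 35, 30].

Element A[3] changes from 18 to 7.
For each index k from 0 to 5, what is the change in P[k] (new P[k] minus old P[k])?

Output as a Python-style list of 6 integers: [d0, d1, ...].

Element change: A[3] 18 -> 7, delta = -11
For k < 3: P[k] unchanged, delta_P[k] = 0
For k >= 3: P[k] shifts by exactly -11
Delta array: [0, 0, 0, -11, -11, -11]

Answer: [0, 0, 0, -11, -11, -11]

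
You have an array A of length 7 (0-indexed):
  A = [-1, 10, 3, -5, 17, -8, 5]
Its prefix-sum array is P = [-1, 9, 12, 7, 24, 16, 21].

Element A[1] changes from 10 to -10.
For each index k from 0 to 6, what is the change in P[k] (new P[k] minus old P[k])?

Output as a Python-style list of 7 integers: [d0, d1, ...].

Answer: [0, -20, -20, -20, -20, -20, -20]

Derivation:
Element change: A[1] 10 -> -10, delta = -20
For k < 1: P[k] unchanged, delta_P[k] = 0
For k >= 1: P[k] shifts by exactly -20
Delta array: [0, -20, -20, -20, -20, -20, -20]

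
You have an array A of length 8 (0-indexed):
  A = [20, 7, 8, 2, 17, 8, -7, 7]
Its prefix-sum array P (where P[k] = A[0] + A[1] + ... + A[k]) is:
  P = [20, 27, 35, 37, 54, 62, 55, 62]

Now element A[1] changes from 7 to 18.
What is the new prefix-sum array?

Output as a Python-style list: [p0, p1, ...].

Answer: [20, 38, 46, 48, 65, 73, 66, 73]

Derivation:
Change: A[1] 7 -> 18, delta = 11
P[k] for k < 1: unchanged (A[1] not included)
P[k] for k >= 1: shift by delta = 11
  P[0] = 20 + 0 = 20
  P[1] = 27 + 11 = 38
  P[2] = 35 + 11 = 46
  P[3] = 37 + 11 = 48
  P[4] = 54 + 11 = 65
  P[5] = 62 + 11 = 73
  P[6] = 55 + 11 = 66
  P[7] = 62 + 11 = 73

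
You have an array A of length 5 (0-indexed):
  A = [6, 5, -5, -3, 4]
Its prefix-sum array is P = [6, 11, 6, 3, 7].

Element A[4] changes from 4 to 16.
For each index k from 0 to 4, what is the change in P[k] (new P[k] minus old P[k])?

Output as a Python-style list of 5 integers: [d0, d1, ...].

Answer: [0, 0, 0, 0, 12]

Derivation:
Element change: A[4] 4 -> 16, delta = 12
For k < 4: P[k] unchanged, delta_P[k] = 0
For k >= 4: P[k] shifts by exactly 12
Delta array: [0, 0, 0, 0, 12]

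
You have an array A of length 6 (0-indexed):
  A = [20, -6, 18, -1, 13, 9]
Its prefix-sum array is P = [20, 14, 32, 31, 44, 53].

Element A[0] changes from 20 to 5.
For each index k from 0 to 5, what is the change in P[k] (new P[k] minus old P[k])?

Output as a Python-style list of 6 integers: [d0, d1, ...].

Element change: A[0] 20 -> 5, delta = -15
For k < 0: P[k] unchanged, delta_P[k] = 0
For k >= 0: P[k] shifts by exactly -15
Delta array: [-15, -15, -15, -15, -15, -15]

Answer: [-15, -15, -15, -15, -15, -15]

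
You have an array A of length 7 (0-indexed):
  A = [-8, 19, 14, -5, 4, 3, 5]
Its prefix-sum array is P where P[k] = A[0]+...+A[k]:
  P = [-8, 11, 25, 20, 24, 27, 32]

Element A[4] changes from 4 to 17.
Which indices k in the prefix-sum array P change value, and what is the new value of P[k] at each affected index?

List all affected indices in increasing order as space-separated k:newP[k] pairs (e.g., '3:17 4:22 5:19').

Answer: 4:37 5:40 6:45

Derivation:
P[k] = A[0] + ... + A[k]
P[k] includes A[4] iff k >= 4
Affected indices: 4, 5, ..., 6; delta = 13
  P[4]: 24 + 13 = 37
  P[5]: 27 + 13 = 40
  P[6]: 32 + 13 = 45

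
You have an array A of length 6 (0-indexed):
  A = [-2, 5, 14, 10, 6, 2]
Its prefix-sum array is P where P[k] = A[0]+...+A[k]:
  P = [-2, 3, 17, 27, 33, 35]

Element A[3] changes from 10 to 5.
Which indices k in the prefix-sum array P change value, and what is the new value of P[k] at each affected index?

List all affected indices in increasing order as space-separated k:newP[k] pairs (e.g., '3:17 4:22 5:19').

P[k] = A[0] + ... + A[k]
P[k] includes A[3] iff k >= 3
Affected indices: 3, 4, ..., 5; delta = -5
  P[3]: 27 + -5 = 22
  P[4]: 33 + -5 = 28
  P[5]: 35 + -5 = 30

Answer: 3:22 4:28 5:30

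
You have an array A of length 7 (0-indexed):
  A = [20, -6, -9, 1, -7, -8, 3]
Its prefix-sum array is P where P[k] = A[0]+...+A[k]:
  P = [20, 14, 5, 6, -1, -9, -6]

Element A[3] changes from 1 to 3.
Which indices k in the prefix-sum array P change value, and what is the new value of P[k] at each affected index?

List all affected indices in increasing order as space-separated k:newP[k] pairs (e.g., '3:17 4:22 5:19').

Answer: 3:8 4:1 5:-7 6:-4

Derivation:
P[k] = A[0] + ... + A[k]
P[k] includes A[3] iff k >= 3
Affected indices: 3, 4, ..., 6; delta = 2
  P[3]: 6 + 2 = 8
  P[4]: -1 + 2 = 1
  P[5]: -9 + 2 = -7
  P[6]: -6 + 2 = -4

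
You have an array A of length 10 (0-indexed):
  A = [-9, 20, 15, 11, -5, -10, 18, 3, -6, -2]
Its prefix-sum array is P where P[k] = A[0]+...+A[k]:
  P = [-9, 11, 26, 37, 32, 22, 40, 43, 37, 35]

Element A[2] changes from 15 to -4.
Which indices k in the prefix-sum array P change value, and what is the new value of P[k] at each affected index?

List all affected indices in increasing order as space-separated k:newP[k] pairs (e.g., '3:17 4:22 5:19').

Answer: 2:7 3:18 4:13 5:3 6:21 7:24 8:18 9:16

Derivation:
P[k] = A[0] + ... + A[k]
P[k] includes A[2] iff k >= 2
Affected indices: 2, 3, ..., 9; delta = -19
  P[2]: 26 + -19 = 7
  P[3]: 37 + -19 = 18
  P[4]: 32 + -19 = 13
  P[5]: 22 + -19 = 3
  P[6]: 40 + -19 = 21
  P[7]: 43 + -19 = 24
  P[8]: 37 + -19 = 18
  P[9]: 35 + -19 = 16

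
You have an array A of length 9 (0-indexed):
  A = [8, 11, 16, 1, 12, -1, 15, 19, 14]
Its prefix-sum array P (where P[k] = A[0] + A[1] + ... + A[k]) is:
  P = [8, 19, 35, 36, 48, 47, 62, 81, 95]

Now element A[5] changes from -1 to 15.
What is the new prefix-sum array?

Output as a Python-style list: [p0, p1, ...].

Change: A[5] -1 -> 15, delta = 16
P[k] for k < 5: unchanged (A[5] not included)
P[k] for k >= 5: shift by delta = 16
  P[0] = 8 + 0 = 8
  P[1] = 19 + 0 = 19
  P[2] = 35 + 0 = 35
  P[3] = 36 + 0 = 36
  P[4] = 48 + 0 = 48
  P[5] = 47 + 16 = 63
  P[6] = 62 + 16 = 78
  P[7] = 81 + 16 = 97
  P[8] = 95 + 16 = 111

Answer: [8, 19, 35, 36, 48, 63, 78, 97, 111]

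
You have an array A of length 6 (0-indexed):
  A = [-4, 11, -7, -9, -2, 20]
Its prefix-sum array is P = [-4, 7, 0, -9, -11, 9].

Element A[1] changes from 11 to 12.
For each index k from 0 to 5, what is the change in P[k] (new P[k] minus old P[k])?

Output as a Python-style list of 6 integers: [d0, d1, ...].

Element change: A[1] 11 -> 12, delta = 1
For k < 1: P[k] unchanged, delta_P[k] = 0
For k >= 1: P[k] shifts by exactly 1
Delta array: [0, 1, 1, 1, 1, 1]

Answer: [0, 1, 1, 1, 1, 1]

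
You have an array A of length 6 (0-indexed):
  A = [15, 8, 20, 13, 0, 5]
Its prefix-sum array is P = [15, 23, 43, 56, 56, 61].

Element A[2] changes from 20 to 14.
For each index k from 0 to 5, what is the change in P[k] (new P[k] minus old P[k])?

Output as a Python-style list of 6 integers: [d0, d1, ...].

Answer: [0, 0, -6, -6, -6, -6]

Derivation:
Element change: A[2] 20 -> 14, delta = -6
For k < 2: P[k] unchanged, delta_P[k] = 0
For k >= 2: P[k] shifts by exactly -6
Delta array: [0, 0, -6, -6, -6, -6]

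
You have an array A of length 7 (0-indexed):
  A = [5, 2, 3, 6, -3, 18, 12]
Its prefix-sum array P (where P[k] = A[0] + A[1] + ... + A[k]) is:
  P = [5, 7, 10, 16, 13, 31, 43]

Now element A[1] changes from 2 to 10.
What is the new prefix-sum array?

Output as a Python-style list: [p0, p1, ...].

Change: A[1] 2 -> 10, delta = 8
P[k] for k < 1: unchanged (A[1] not included)
P[k] for k >= 1: shift by delta = 8
  P[0] = 5 + 0 = 5
  P[1] = 7 + 8 = 15
  P[2] = 10 + 8 = 18
  P[3] = 16 + 8 = 24
  P[4] = 13 + 8 = 21
  P[5] = 31 + 8 = 39
  P[6] = 43 + 8 = 51

Answer: [5, 15, 18, 24, 21, 39, 51]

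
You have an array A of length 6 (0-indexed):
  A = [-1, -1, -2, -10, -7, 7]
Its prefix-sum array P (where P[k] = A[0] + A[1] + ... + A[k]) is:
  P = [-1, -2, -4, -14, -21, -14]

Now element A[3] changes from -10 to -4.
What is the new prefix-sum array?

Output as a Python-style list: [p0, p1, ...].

Answer: [-1, -2, -4, -8, -15, -8]

Derivation:
Change: A[3] -10 -> -4, delta = 6
P[k] for k < 3: unchanged (A[3] not included)
P[k] for k >= 3: shift by delta = 6
  P[0] = -1 + 0 = -1
  P[1] = -2 + 0 = -2
  P[2] = -4 + 0 = -4
  P[3] = -14 + 6 = -8
  P[4] = -21 + 6 = -15
  P[5] = -14 + 6 = -8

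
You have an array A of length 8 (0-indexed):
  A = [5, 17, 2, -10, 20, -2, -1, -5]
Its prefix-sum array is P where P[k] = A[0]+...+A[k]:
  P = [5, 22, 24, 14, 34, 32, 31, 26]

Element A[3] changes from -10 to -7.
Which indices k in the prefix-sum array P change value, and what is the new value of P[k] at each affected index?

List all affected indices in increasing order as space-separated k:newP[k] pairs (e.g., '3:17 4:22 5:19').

P[k] = A[0] + ... + A[k]
P[k] includes A[3] iff k >= 3
Affected indices: 3, 4, ..., 7; delta = 3
  P[3]: 14 + 3 = 17
  P[4]: 34 + 3 = 37
  P[5]: 32 + 3 = 35
  P[6]: 31 + 3 = 34
  P[7]: 26 + 3 = 29

Answer: 3:17 4:37 5:35 6:34 7:29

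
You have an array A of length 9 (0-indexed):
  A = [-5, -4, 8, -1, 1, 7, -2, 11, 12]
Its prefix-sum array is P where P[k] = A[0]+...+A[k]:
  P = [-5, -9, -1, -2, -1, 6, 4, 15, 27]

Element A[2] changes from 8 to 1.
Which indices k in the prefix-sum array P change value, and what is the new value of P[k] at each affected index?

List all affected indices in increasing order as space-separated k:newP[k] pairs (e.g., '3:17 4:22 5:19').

Answer: 2:-8 3:-9 4:-8 5:-1 6:-3 7:8 8:20

Derivation:
P[k] = A[0] + ... + A[k]
P[k] includes A[2] iff k >= 2
Affected indices: 2, 3, ..., 8; delta = -7
  P[2]: -1 + -7 = -8
  P[3]: -2 + -7 = -9
  P[4]: -1 + -7 = -8
  P[5]: 6 + -7 = -1
  P[6]: 4 + -7 = -3
  P[7]: 15 + -7 = 8
  P[8]: 27 + -7 = 20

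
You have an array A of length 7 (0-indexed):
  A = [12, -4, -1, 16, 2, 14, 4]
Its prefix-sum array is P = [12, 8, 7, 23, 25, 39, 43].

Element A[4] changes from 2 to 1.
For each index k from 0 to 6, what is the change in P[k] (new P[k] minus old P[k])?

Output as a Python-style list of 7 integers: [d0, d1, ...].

Element change: A[4] 2 -> 1, delta = -1
For k < 4: P[k] unchanged, delta_P[k] = 0
For k >= 4: P[k] shifts by exactly -1
Delta array: [0, 0, 0, 0, -1, -1, -1]

Answer: [0, 0, 0, 0, -1, -1, -1]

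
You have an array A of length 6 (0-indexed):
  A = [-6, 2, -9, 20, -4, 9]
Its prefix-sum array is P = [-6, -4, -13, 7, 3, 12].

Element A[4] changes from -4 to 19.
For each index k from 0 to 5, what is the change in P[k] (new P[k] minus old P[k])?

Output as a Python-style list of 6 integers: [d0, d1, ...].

Answer: [0, 0, 0, 0, 23, 23]

Derivation:
Element change: A[4] -4 -> 19, delta = 23
For k < 4: P[k] unchanged, delta_P[k] = 0
For k >= 4: P[k] shifts by exactly 23
Delta array: [0, 0, 0, 0, 23, 23]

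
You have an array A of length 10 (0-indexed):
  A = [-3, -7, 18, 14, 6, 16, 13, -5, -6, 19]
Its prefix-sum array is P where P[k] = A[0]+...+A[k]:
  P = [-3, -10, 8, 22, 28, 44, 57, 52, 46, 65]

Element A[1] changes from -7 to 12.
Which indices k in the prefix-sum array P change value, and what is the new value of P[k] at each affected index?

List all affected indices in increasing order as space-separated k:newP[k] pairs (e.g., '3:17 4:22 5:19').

P[k] = A[0] + ... + A[k]
P[k] includes A[1] iff k >= 1
Affected indices: 1, 2, ..., 9; delta = 19
  P[1]: -10 + 19 = 9
  P[2]: 8 + 19 = 27
  P[3]: 22 + 19 = 41
  P[4]: 28 + 19 = 47
  P[5]: 44 + 19 = 63
  P[6]: 57 + 19 = 76
  P[7]: 52 + 19 = 71
  P[8]: 46 + 19 = 65
  P[9]: 65 + 19 = 84

Answer: 1:9 2:27 3:41 4:47 5:63 6:76 7:71 8:65 9:84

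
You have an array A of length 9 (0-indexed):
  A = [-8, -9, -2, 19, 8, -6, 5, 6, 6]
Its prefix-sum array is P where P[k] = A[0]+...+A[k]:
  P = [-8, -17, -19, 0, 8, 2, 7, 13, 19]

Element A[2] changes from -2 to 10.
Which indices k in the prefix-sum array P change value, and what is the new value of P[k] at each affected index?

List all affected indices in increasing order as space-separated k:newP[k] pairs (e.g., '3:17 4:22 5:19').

Answer: 2:-7 3:12 4:20 5:14 6:19 7:25 8:31

Derivation:
P[k] = A[0] + ... + A[k]
P[k] includes A[2] iff k >= 2
Affected indices: 2, 3, ..., 8; delta = 12
  P[2]: -19 + 12 = -7
  P[3]: 0 + 12 = 12
  P[4]: 8 + 12 = 20
  P[5]: 2 + 12 = 14
  P[6]: 7 + 12 = 19
  P[7]: 13 + 12 = 25
  P[8]: 19 + 12 = 31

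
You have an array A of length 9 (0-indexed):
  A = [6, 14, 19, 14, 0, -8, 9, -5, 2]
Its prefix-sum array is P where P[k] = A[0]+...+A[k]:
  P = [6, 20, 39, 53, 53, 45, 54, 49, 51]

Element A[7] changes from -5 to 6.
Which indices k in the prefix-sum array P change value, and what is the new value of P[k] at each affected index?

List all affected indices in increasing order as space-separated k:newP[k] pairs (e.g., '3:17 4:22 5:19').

P[k] = A[0] + ... + A[k]
P[k] includes A[7] iff k >= 7
Affected indices: 7, 8, ..., 8; delta = 11
  P[7]: 49 + 11 = 60
  P[8]: 51 + 11 = 62

Answer: 7:60 8:62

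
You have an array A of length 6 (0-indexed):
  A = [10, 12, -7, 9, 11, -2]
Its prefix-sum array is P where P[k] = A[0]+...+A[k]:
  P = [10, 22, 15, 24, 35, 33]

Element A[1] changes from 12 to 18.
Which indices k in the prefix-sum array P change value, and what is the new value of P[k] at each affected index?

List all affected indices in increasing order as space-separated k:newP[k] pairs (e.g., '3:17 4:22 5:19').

Answer: 1:28 2:21 3:30 4:41 5:39

Derivation:
P[k] = A[0] + ... + A[k]
P[k] includes A[1] iff k >= 1
Affected indices: 1, 2, ..., 5; delta = 6
  P[1]: 22 + 6 = 28
  P[2]: 15 + 6 = 21
  P[3]: 24 + 6 = 30
  P[4]: 35 + 6 = 41
  P[5]: 33 + 6 = 39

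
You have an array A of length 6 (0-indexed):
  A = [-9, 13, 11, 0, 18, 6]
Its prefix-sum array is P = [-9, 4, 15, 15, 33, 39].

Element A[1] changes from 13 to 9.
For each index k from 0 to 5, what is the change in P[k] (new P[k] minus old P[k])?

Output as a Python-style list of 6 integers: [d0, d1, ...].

Answer: [0, -4, -4, -4, -4, -4]

Derivation:
Element change: A[1] 13 -> 9, delta = -4
For k < 1: P[k] unchanged, delta_P[k] = 0
For k >= 1: P[k] shifts by exactly -4
Delta array: [0, -4, -4, -4, -4, -4]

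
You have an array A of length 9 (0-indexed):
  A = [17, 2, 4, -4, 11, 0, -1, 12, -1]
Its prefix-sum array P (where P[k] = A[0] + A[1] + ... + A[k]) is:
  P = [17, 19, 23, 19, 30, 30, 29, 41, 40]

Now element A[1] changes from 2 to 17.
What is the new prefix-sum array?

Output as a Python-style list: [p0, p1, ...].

Change: A[1] 2 -> 17, delta = 15
P[k] for k < 1: unchanged (A[1] not included)
P[k] for k >= 1: shift by delta = 15
  P[0] = 17 + 0 = 17
  P[1] = 19 + 15 = 34
  P[2] = 23 + 15 = 38
  P[3] = 19 + 15 = 34
  P[4] = 30 + 15 = 45
  P[5] = 30 + 15 = 45
  P[6] = 29 + 15 = 44
  P[7] = 41 + 15 = 56
  P[8] = 40 + 15 = 55

Answer: [17, 34, 38, 34, 45, 45, 44, 56, 55]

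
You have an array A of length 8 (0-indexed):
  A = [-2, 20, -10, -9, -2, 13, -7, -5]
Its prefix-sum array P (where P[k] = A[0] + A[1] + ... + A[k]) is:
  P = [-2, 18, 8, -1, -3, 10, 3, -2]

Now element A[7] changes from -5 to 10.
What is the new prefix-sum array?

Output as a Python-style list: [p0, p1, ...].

Change: A[7] -5 -> 10, delta = 15
P[k] for k < 7: unchanged (A[7] not included)
P[k] for k >= 7: shift by delta = 15
  P[0] = -2 + 0 = -2
  P[1] = 18 + 0 = 18
  P[2] = 8 + 0 = 8
  P[3] = -1 + 0 = -1
  P[4] = -3 + 0 = -3
  P[5] = 10 + 0 = 10
  P[6] = 3 + 0 = 3
  P[7] = -2 + 15 = 13

Answer: [-2, 18, 8, -1, -3, 10, 3, 13]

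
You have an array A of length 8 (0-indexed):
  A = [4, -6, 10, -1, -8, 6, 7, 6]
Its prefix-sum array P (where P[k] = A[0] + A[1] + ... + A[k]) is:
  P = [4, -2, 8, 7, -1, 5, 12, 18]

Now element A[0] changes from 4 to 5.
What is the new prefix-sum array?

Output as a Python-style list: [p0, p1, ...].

Answer: [5, -1, 9, 8, 0, 6, 13, 19]

Derivation:
Change: A[0] 4 -> 5, delta = 1
P[k] for k < 0: unchanged (A[0] not included)
P[k] for k >= 0: shift by delta = 1
  P[0] = 4 + 1 = 5
  P[1] = -2 + 1 = -1
  P[2] = 8 + 1 = 9
  P[3] = 7 + 1 = 8
  P[4] = -1 + 1 = 0
  P[5] = 5 + 1 = 6
  P[6] = 12 + 1 = 13
  P[7] = 18 + 1 = 19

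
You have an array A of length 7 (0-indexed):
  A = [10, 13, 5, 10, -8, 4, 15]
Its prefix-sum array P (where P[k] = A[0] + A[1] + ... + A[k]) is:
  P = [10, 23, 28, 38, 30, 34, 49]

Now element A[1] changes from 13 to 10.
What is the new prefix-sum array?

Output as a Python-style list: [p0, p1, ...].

Answer: [10, 20, 25, 35, 27, 31, 46]

Derivation:
Change: A[1] 13 -> 10, delta = -3
P[k] for k < 1: unchanged (A[1] not included)
P[k] for k >= 1: shift by delta = -3
  P[0] = 10 + 0 = 10
  P[1] = 23 + -3 = 20
  P[2] = 28 + -3 = 25
  P[3] = 38 + -3 = 35
  P[4] = 30 + -3 = 27
  P[5] = 34 + -3 = 31
  P[6] = 49 + -3 = 46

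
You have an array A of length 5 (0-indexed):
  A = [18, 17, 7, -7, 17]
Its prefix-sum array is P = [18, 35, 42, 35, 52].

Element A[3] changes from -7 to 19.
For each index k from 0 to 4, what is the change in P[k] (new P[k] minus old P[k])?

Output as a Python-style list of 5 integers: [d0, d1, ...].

Answer: [0, 0, 0, 26, 26]

Derivation:
Element change: A[3] -7 -> 19, delta = 26
For k < 3: P[k] unchanged, delta_P[k] = 0
For k >= 3: P[k] shifts by exactly 26
Delta array: [0, 0, 0, 26, 26]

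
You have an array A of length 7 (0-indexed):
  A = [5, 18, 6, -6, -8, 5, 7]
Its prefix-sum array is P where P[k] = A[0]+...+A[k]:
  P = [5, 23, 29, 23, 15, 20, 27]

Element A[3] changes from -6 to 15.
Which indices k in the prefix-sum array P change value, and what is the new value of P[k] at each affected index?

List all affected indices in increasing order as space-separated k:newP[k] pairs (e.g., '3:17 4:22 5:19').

Answer: 3:44 4:36 5:41 6:48

Derivation:
P[k] = A[0] + ... + A[k]
P[k] includes A[3] iff k >= 3
Affected indices: 3, 4, ..., 6; delta = 21
  P[3]: 23 + 21 = 44
  P[4]: 15 + 21 = 36
  P[5]: 20 + 21 = 41
  P[6]: 27 + 21 = 48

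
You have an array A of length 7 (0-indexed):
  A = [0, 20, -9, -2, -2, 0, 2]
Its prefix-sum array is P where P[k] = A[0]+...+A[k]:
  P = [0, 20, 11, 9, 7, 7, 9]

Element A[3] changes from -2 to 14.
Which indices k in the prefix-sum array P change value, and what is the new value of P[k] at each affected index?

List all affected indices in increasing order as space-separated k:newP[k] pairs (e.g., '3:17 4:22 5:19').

P[k] = A[0] + ... + A[k]
P[k] includes A[3] iff k >= 3
Affected indices: 3, 4, ..., 6; delta = 16
  P[3]: 9 + 16 = 25
  P[4]: 7 + 16 = 23
  P[5]: 7 + 16 = 23
  P[6]: 9 + 16 = 25

Answer: 3:25 4:23 5:23 6:25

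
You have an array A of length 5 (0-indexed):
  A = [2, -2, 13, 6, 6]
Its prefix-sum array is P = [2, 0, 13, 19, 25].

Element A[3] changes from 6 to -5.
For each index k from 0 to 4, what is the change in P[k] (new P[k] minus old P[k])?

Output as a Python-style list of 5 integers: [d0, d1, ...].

Element change: A[3] 6 -> -5, delta = -11
For k < 3: P[k] unchanged, delta_P[k] = 0
For k >= 3: P[k] shifts by exactly -11
Delta array: [0, 0, 0, -11, -11]

Answer: [0, 0, 0, -11, -11]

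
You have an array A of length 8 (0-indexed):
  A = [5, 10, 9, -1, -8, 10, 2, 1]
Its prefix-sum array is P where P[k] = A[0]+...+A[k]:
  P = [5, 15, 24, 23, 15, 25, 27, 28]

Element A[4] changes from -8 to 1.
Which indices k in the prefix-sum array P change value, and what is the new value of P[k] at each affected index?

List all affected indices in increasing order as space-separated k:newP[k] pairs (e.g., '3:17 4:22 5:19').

Answer: 4:24 5:34 6:36 7:37

Derivation:
P[k] = A[0] + ... + A[k]
P[k] includes A[4] iff k >= 4
Affected indices: 4, 5, ..., 7; delta = 9
  P[4]: 15 + 9 = 24
  P[5]: 25 + 9 = 34
  P[6]: 27 + 9 = 36
  P[7]: 28 + 9 = 37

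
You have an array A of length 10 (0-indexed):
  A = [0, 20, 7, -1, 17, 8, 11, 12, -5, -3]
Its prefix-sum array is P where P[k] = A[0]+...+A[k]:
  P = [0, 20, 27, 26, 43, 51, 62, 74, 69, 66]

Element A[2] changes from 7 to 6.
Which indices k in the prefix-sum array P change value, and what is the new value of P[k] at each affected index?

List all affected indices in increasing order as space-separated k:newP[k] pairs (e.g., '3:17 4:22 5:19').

Answer: 2:26 3:25 4:42 5:50 6:61 7:73 8:68 9:65

Derivation:
P[k] = A[0] + ... + A[k]
P[k] includes A[2] iff k >= 2
Affected indices: 2, 3, ..., 9; delta = -1
  P[2]: 27 + -1 = 26
  P[3]: 26 + -1 = 25
  P[4]: 43 + -1 = 42
  P[5]: 51 + -1 = 50
  P[6]: 62 + -1 = 61
  P[7]: 74 + -1 = 73
  P[8]: 69 + -1 = 68
  P[9]: 66 + -1 = 65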